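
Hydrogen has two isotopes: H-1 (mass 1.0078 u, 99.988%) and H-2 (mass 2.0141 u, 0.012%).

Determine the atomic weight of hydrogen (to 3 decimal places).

1.008 u

The abundance-weighted mean is 0.99988 × 1.0078 + 0.00012 × 2.0141
= 1.00768 + 0.00024 = 1.00792 u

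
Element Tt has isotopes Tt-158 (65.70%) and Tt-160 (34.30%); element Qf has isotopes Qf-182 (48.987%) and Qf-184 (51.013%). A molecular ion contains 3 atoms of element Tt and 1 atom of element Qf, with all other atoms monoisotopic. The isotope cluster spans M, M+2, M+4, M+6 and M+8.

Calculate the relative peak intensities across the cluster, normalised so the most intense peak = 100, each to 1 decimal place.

38.3 : 100.0 : 93.9 : 38.1 : 5.7

Element Tt pattern (n=3): 0.28359339 : 0.44416682 : 0.23188618 : 0.04035361
Element Qf pattern (n=1): 0.48987 : 0.51013
Convolve the two distributions (both contribute in 2-u steps):
  M: 0.28359339×0.48987 = 0.138924
  M+2: 0.28359339×0.51013 + 0.44416682×0.48987 = 0.362253
  M+4: 0.44416682×0.51013 + 0.23188618×0.48987 = 0.340177
  M+6: 0.23188618×0.51013 + 0.04035361×0.48987 = 0.138060
  M+8: 0.04035361×0.51013 = 0.020586
Scale to base peak (0.362253) = 100: 38.3 : 100.0 : 93.9 : 38.1 : 5.7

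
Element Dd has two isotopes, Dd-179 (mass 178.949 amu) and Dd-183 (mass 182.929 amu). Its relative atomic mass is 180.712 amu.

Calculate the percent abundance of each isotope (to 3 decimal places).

Let x be the fractional abundance of Dd-179; then Dd-183 has abundance 1 − x.
178.949·x + 182.929·(1 − x) = 180.712
(178.949 − 182.929)·x = 180.712 − 182.929
x = -2.217 / -3.980 = 0.55704 → 55.704% Dd-179, 44.296% Dd-183.

Dd-179: 55.704%, Dd-183: 44.296%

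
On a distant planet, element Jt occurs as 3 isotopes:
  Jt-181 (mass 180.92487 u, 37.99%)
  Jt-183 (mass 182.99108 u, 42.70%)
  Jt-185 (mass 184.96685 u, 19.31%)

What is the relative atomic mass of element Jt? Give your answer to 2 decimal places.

Weight each isotope mass by its fractional abundance: 0.3799 × 180.92487 + 0.4270 × 182.99108 + 0.1931 × 184.96685
= 68.733358 + 78.137191 + 35.717099 = 182.587648 u

182.59 u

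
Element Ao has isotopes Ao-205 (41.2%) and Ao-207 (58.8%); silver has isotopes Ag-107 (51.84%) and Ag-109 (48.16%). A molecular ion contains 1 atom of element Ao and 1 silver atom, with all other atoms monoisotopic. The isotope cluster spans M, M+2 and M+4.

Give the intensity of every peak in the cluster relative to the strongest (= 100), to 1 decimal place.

Element Ao pattern (n=1): 0.4120 : 0.5880
Silver pattern (n=1): 0.5184 : 0.4816
Convolve the two distributions (both contribute in 2-u steps):
  M: 0.4120×0.5184 = 0.213581
  M+2: 0.4120×0.4816 + 0.5880×0.5184 = 0.503238
  M+4: 0.5880×0.4816 = 0.283181
Scale to base peak (0.503238) = 100: 42.4 : 100.0 : 56.3

42.4 : 100.0 : 56.3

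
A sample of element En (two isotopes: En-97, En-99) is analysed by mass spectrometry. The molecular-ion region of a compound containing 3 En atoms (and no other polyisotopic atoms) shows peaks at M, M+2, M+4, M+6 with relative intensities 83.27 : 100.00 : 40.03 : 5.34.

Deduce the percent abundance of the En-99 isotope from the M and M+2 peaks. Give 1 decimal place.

Let p = fractional abundance of En-97. I(M+2)/I(M) = [C(3,1)·p^2·(1−p)] / p^3 = 3·(1−p)/p = 100.00/83.27 = 1.2009
(1−p)/p = 1.2009/3 = 0.4003  ⇒  p = 1/(1 + 0.4003) = 0.7141
En-97: 71.4%, En-99: 28.6%.

28.6%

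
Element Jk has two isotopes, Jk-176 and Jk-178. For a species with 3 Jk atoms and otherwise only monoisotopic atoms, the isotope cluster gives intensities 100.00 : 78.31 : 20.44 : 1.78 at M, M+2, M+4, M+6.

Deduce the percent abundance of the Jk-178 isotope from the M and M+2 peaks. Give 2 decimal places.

Let p = fractional abundance of Jk-176. I(M+2)/I(M) = [C(3,1)·p^2·(1−p)] / p^3 = 3·(1−p)/p = 78.31/100.00 = 0.7831
(1−p)/p = 0.7831/3 = 0.2610  ⇒  p = 1/(1 + 0.2610) = 0.7930
Jk-176: 79.30%, Jk-178: 20.70%.

20.70%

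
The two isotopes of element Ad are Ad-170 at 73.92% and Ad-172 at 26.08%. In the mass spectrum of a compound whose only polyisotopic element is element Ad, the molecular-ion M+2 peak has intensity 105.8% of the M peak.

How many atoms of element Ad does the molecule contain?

3

With n Ad atoms, P(M+2)/P(M) = C(n,1)·p^(n−1)q / p^n = n·q/p = n · 0.2608/0.7392.
n = 1.058 × 0.7392/0.2608 = 3.00 ≈ 3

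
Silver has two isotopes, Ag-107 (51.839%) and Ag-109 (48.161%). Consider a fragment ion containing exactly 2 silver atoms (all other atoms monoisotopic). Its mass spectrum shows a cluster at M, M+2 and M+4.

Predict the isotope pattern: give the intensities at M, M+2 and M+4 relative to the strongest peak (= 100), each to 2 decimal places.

Expanding (0.51839 + 0.48161)^2:
P(M) = 0.51839^2 = 0.268728
P(M+2) = 2 × 0.51839^1 × 0.48161^1 = 0.499324
P(M+4) = 0.48161^2 = 0.231948
The M+2 peak is largest (0.499324); scaling to 100 gives 53.82 : 100.00 : 46.45.

53.82 : 100.00 : 46.45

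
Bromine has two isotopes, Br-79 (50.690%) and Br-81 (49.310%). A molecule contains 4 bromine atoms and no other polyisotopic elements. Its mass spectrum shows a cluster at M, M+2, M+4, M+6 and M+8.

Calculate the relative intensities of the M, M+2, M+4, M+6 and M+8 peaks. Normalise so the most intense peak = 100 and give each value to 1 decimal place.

17.6 : 68.5 : 100.0 : 64.9 : 15.8

Each Br atom is independently Br-79 (p = 0.50690) or Br-81 (q = 0.49310); the cluster is the binomial expansion (p + q)^4.
P(M) = 0.50690^4 = 0.066022
P(M+2) = 4 × 0.50690^3 × 0.49310^1 = 0.256899
P(M+4) = 6 × 0.50690^2 × 0.49310^2 = 0.374857
P(M+6) = 4 × 0.50690^1 × 0.49310^3 = 0.243101
P(M+8) = 0.49310^4 = 0.059121
The M+4 peak is largest (0.374857); scaling to 100 gives 17.6 : 68.5 : 100.0 : 64.9 : 15.8.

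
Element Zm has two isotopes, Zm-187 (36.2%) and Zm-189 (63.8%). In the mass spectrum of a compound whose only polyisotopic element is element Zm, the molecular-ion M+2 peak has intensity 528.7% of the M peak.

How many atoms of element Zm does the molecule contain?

The M+2/M ratio from n Zm atoms is n · q/p = n · 0.638/0.362.
n = 5.287 × 0.362/0.638 = 3.00 ≈ 3

3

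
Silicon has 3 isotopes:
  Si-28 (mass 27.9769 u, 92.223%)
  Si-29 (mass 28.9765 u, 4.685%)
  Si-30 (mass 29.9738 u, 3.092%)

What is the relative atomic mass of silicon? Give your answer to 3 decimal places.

28.085 u

Ar = Σ fᵢ·mᵢ = 0.92223 × 27.9769 + 0.04685 × 28.9765 + 0.03092 × 29.9738
= 25.80114 + 1.35755 + 0.92679 = 28.08548 u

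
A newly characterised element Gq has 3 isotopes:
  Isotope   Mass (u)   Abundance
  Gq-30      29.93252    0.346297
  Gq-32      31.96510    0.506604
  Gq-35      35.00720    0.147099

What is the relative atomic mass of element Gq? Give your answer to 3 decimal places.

Average mass = Σ (abundance × isotope mass) = 0.346297 × 29.93252 + 0.506604 × 31.96510 + 0.147099 × 35.00720
= 10.365542 + 16.193648 + 5.149524 = 31.708714 u

31.709 u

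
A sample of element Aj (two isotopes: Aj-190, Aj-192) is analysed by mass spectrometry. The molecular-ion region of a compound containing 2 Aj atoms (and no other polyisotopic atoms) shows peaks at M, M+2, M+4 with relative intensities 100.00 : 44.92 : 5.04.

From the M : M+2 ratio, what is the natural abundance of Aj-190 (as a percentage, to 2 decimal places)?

81.66%

If p is the fraction of Aj that is Aj-190, then I(M+2)/I(M) = [C(2,1)·p^1·(1−p)] / p^2 = 2·(1−p)/p = 44.92/100.00 = 0.4492
(1−p)/p = 0.4492/2 = 0.2246  ⇒  p = 1/(1 + 0.2246) = 0.8166
Aj-190: 81.66%, Aj-192: 18.34%.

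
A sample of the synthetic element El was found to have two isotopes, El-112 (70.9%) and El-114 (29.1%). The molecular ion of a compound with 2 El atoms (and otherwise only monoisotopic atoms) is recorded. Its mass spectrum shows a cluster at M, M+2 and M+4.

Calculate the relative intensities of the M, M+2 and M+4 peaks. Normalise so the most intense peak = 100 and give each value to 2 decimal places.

The 2 El atoms are independent, so intensities follow the terms of (0.709 + 0.291)^2.
P(M) = 0.709^2 = 0.502681
P(M+2) = 2 × 0.709^1 × 0.291^1 = 0.412638
P(M+4) = 0.291^2 = 0.084681
The M peak is largest (0.502681); scaling to 100 gives 100.00 : 82.09 : 16.85.

100.00 : 82.09 : 16.85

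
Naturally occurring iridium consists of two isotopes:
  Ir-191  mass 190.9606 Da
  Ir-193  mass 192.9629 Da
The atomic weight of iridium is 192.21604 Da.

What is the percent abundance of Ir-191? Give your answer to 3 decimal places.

37.300%

With x = fraction of Ir-191 (so Ir-193 is 1 − x):
190.9606·x + 192.9629·(1 − x) = 192.21604
(190.9606 − 192.9629)·x = 192.21604 − 192.9629
x = -0.74686 / -2.0023 = 0.37300 → 37.300% Ir-191, 62.700% Ir-193.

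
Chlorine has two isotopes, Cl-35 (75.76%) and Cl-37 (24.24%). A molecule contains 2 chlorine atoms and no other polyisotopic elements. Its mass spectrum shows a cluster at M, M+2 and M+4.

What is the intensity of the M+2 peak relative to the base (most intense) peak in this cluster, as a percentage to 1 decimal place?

(0.7576 + 0.2424)^2 gives M 0.5740, M+2 0.3673, M+4 0.0588; the largest is M.
P(M) = C(2,0) × 0.7576^2 × 0.2424^0 = 1 × 0.57395776 × 1.0000 = 0.573958 (base)
P(M+2) = C(2,1) × 0.7576^1 × 0.2424^1 = 2 × 0.7576 × 0.2424 = 0.367284
Relative intensity = 0.367284 / 0.573958 × 100 = 64.0

64.0%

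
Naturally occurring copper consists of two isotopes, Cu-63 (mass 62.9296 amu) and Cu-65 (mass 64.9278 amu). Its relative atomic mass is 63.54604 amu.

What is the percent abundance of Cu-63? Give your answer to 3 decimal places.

Let x be the fractional abundance of Cu-63; then Cu-65 has abundance 1 − x.
62.9296·x + 64.9278·(1 − x) = 63.54604
(62.9296 − 64.9278)·x = 63.54604 − 64.9278
x = -1.38176 / -1.9982 = 0.69150 → 69.150% Cu-63, 30.850% Cu-65.

69.150%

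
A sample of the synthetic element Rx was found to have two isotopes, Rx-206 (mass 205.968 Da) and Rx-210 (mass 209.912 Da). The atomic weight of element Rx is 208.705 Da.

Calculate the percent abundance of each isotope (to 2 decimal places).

Rx-206: 30.60%, Rx-210: 69.40%

Writing the weighted mean with unknown fraction x of Rx-206:
205.968·x + 209.912·(1 − x) = 208.705
(205.968 − 209.912)·x = 208.705 − 209.912
x = -1.207 / -3.944 = 0.30603 → 30.60% Rx-206, 69.40% Rx-210.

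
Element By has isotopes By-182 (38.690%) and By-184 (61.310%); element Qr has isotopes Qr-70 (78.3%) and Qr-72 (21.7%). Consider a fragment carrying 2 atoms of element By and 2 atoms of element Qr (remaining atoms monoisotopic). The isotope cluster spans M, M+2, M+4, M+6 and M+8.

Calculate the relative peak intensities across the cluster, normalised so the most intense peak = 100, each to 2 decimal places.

Element By pattern (n=2): 0.14969161 : 0.47441678 : 0.37589161
Element Qr pattern (n=2): 0.613089 : 0.339822 : 0.047089
Convolve the two distributions (both contribute in 2-u steps):
  M: 0.14969161×0.613089 = 0.091774
  M+2: 0.14969161×0.339822 + 0.47441678×0.613089 = 0.341728
  M+4: 0.14969161×0.047089 + 0.47441678×0.339822 + 0.37589161×0.613089 = 0.398721
  M+6: 0.47441678×0.047089 + 0.37589161×0.339822 = 0.150076
  M+8: 0.37589161×0.047089 = 0.017700
Scale to base peak (0.398721) = 100: 23.02 : 85.71 : 100.00 : 37.64 : 4.44

23.02 : 85.71 : 100.00 : 37.64 : 4.44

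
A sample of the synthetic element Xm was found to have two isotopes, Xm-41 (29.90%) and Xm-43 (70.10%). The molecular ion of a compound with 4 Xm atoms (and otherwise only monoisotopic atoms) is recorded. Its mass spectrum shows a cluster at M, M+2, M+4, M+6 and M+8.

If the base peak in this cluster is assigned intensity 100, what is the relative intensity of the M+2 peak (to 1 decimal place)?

(0.2990 + 0.7010)^4 gives M 0.0080, M+2 0.0750, M+4 0.2636, M+6 0.4120, M+8 0.2415; the largest is M+6.
P(M+6) = C(4,3) × 0.2990^1 × 0.7010^3 = 4 × 0.2990 × 0.3444721 = 0.411989 (base)
P(M+2) = C(4,1) × 0.2990^3 × 0.7010^1 = 4 × 0.0267309 × 0.7010 = 0.074953
Relative intensity = 0.074953 / 0.411989 × 100 = 18.2

18.2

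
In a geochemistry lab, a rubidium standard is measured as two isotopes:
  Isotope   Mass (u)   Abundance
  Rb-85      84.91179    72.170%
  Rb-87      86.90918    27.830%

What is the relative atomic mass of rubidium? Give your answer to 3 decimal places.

85.468 u

Ar = Σ fᵢ·mᵢ = 0.72170 × 84.91179 + 0.27830 × 86.90918
= 61.280839 + 24.186825 = 85.467664 u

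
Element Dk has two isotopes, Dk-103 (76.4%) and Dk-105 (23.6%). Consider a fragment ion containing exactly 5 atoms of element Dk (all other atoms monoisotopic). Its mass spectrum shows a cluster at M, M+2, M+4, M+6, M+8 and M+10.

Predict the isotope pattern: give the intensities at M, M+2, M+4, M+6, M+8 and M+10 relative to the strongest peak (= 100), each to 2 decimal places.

64.75 : 100.00 : 61.78 : 19.08 : 2.95 : 0.18

The 5 Dk atoms are independent, so intensities follow the terms of (0.764 + 0.236)^5.
P(M) = 0.764^5 = 0.260296
P(M+2) = 5 × 0.764^4 × 0.236^1 = 0.402027
P(M+4) = 10 × 0.764^3 × 0.236^2 = 0.248373
P(M+6) = 10 × 0.764^2 × 0.236^3 = 0.076722
P(M+8) = 5 × 0.764^1 × 0.236^4 = 0.011850
P(M+10) = 0.236^5 = 0.000732
The M+2 peak is largest (0.402027); scaling to 100 gives 64.75 : 100.00 : 61.78 : 19.08 : 2.95 : 0.18.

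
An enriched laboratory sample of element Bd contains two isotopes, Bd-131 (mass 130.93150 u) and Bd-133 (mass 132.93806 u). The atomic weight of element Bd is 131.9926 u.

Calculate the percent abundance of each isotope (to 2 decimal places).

With x = fraction of Bd-131 (so Bd-133 is 1 − x):
130.93150·x + 132.93806·(1 − x) = 131.9926
(130.93150 − 132.93806)·x = 131.9926 − 132.93806
x = -0.94546 / -2.00656 = 0.47118 → 47.12% Bd-131, 52.88% Bd-133.

Bd-131: 47.12%, Bd-133: 52.88%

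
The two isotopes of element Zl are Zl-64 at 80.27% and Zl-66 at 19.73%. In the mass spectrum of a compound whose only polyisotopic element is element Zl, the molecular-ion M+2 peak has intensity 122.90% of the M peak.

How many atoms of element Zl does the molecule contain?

5

The M+2/M ratio from n Zl atoms is n · q/p = n · 0.1973/0.8027.
n = 1.2290 × 0.8027/0.1973 = 5.00 ≈ 5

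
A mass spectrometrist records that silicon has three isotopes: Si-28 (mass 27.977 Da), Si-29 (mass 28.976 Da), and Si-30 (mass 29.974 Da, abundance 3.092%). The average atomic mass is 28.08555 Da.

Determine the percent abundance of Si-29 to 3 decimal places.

Let x and y be the fractions of Si-28 and Si-29. Then x + y = 1 − 0.03092 = 0.96908 and 27.977x + 28.976y = 28.08555 − 0.03092×29.974 = 27.15875392.
Substituting: 27.977x + 28.976(0.96908 − x) = 27.15875392
(27.977 − 28.976)x = -0.92130816  ⇒  x = 0.92223, y = 0.04685
Si-28: 92.223%, Si-29: 4.685%.

4.685%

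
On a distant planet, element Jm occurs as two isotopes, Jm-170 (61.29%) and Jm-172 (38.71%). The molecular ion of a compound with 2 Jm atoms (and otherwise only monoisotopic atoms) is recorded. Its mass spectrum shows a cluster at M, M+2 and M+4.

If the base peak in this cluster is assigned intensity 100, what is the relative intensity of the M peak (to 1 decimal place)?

Term probabilities: M 0.3756, M+2 0.4745, M+4 0.1498. Base peak = M+2.
P(M+2) = C(2,1) × 0.6129^1 × 0.3871^1 = 2 × 0.6129 × 0.3871 = 0.474507 (base)
P(M) = C(2,0) × 0.6129^2 × 0.3871^0 = 1 × 0.37564641 × 1.0000 = 0.375646
Relative intensity = 0.375646 / 0.474507 × 100 = 79.2

79.2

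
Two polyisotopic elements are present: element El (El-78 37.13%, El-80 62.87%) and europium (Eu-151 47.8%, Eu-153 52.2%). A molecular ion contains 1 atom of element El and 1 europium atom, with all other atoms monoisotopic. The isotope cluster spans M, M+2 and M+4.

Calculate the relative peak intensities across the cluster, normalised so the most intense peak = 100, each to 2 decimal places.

35.90 : 100.00 : 66.39

Element El pattern (n=1): 0.3713 : 0.6287
Europium pattern (n=1): 0.4780 : 0.5220
Convolve the two distributions (both contribute in 2-u steps):
  M: 0.3713×0.4780 = 0.177481
  M+2: 0.3713×0.5220 + 0.6287×0.4780 = 0.494337
  M+4: 0.6287×0.5220 = 0.328181
Scale to base peak (0.494337) = 100: 35.90 : 100.00 : 66.39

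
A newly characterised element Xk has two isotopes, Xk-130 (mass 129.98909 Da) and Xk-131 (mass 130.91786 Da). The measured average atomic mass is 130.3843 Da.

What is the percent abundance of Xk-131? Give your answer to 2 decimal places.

42.55%

Let x be the fractional abundance of Xk-130; then Xk-131 has abundance 1 − x.
129.98909·x + 130.91786·(1 − x) = 130.3843
(129.98909 − 130.91786)·x = 130.3843 − 130.91786
x = -0.53356 / -0.92877 = 0.57448 → 57.45% Xk-130, 42.55% Xk-131.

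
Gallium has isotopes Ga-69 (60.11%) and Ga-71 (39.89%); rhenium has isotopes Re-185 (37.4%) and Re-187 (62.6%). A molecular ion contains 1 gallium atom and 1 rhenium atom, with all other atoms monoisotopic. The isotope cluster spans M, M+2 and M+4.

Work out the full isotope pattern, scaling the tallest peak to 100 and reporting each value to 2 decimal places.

42.78 : 100.00 : 47.52

Gallium pattern (n=1): 0.6011 : 0.3989
Rhenium pattern (n=1): 0.3740 : 0.6260
Convolve the two distributions (both contribute in 2-u steps):
  M: 0.6011×0.3740 = 0.224811
  M+2: 0.6011×0.6260 + 0.3989×0.3740 = 0.525477
  M+4: 0.3989×0.6260 = 0.249711
Scale to base peak (0.525477) = 100: 42.78 : 100.00 : 47.52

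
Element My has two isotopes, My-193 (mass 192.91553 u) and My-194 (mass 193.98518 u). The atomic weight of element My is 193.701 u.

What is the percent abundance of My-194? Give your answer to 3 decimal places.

73.432%

Writing the weighted mean with unknown fraction x of My-193:
192.91553·x + 193.98518·(1 − x) = 193.701
(192.91553 − 193.98518)·x = 193.701 − 193.98518
x = -0.28418 / -1.06965 = 0.26568 → 26.568% My-193, 73.432% My-194.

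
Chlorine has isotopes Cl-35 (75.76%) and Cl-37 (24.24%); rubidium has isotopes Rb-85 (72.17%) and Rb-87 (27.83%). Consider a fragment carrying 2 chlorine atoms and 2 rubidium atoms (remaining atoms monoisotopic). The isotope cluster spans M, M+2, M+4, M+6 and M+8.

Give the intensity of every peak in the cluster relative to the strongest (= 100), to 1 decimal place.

70.9 : 100.0 : 52.8 : 12.3 : 1.1

Chlorine pattern (n=2): 0.57395776 : 0.36728448 : 0.05875776
Rubidium pattern (n=2): 0.52085089 : 0.40169822 : 0.07745089
Convolve the two distributions (both contribute in 2-u steps):
  M: 0.57395776×0.52085089 = 0.298946
  M+2: 0.57395776×0.40169822 + 0.36728448×0.52085089 = 0.421858
  M+4: 0.57395776×0.07745089 + 0.36728448×0.40169822 + 0.05875776×0.52085089 = 0.222595
  M+6: 0.36728448×0.07745089 + 0.05875776×0.40169822 = 0.052049
  M+8: 0.05875776×0.07745089 = 0.004551
Scale to base peak (0.421858) = 100: 70.9 : 100.0 : 52.8 : 12.3 : 1.1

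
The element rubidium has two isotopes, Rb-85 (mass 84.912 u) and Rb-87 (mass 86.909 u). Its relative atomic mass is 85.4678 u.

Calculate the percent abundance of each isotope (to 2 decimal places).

With x = fraction of Rb-85 (so Rb-87 is 1 − x):
84.912·x + 86.909·(1 − x) = 85.4678
(84.912 − 86.909)·x = 85.4678 − 86.909
x = -1.4412 / -1.997 = 0.72168 → 72.17% Rb-85, 27.83% Rb-87.

Rb-85: 72.17%, Rb-87: 27.83%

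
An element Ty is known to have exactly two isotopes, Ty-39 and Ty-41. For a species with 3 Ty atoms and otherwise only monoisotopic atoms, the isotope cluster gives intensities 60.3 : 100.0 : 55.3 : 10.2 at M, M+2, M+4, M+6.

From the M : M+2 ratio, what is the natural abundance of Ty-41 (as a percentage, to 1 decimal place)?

35.6%

Let p = fractional abundance of Ty-39. I(M+2)/I(M) = [C(3,1)·p^2·(1−p)] / p^3 = 3·(1−p)/p = 100.0/60.3 = 1.6584
(1−p)/p = 1.6584/3 = 0.5528  ⇒  p = 1/(1 + 0.5528) = 0.6440
Ty-39: 64.4%, Ty-41: 35.6%.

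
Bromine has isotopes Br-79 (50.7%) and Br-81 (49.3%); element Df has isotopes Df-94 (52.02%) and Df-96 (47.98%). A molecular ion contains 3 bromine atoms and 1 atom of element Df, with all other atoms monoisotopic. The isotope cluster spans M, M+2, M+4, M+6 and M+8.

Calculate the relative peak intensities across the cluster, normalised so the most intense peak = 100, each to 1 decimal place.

Bromine pattern (n=3): 0.13032384 : 0.38017547 : 0.36967753 : 0.11982316
Element Df pattern (n=1): 0.5202 : 0.4798
Convolve the two distributions (both contribute in 2-u steps):
  M: 0.13032384×0.5202 = 0.067794
  M+2: 0.13032384×0.4798 + 0.38017547×0.5202 = 0.260297
  M+4: 0.38017547×0.4798 + 0.36967753×0.5202 = 0.374714
  M+6: 0.36967753×0.4798 + 0.11982316×0.5202 = 0.239703
  M+8: 0.11982316×0.4798 = 0.057491
Scale to base peak (0.374714) = 100: 18.1 : 69.5 : 100.0 : 64.0 : 15.3

18.1 : 69.5 : 100.0 : 64.0 : 15.3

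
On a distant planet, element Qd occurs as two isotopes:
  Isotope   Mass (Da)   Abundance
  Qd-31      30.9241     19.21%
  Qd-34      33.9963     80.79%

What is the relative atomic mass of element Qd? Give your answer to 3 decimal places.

33.406 Da

The abundance-weighted mean is 0.1921 × 30.9241 + 0.8079 × 33.9963
= 5.94052 + 27.46561 = 33.40613 Da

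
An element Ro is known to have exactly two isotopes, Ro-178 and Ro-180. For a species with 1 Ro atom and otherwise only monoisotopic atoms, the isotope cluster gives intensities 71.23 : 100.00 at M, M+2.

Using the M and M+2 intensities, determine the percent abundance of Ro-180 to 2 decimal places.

If p is the fraction of Ro that is Ro-178, then I(M+2)/I(M) = [C(1,1)·p^0·(1−p)] / p^1 = 1·(1−p)/p = 100.00/71.23 = 1.4039
(1−p)/p = 1.4039/1 = 1.4039  ⇒  p = 1/(1 + 1.4039) = 0.4160
Ro-178: 41.60%, Ro-180: 58.40%.

58.40%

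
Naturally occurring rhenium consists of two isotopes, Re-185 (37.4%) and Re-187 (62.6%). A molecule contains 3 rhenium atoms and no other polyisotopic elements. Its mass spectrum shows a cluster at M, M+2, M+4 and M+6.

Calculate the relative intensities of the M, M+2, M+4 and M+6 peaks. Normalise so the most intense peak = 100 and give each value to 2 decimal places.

11.90 : 59.74 : 100.00 : 55.79

Each Re atom is independently Re-185 (p = 0.374) or Re-187 (q = 0.626); the cluster is the binomial expansion (p + q)^3.
P(M) = 0.374^3 = 0.052314
P(M+2) = 3 × 0.374^2 × 0.626^1 = 0.262687
P(M+4) = 3 × 0.374^1 × 0.626^2 = 0.439685
P(M+6) = 0.626^3 = 0.245314
The M+4 peak is largest (0.439685); scaling to 100 gives 11.90 : 59.74 : 100.00 : 55.79.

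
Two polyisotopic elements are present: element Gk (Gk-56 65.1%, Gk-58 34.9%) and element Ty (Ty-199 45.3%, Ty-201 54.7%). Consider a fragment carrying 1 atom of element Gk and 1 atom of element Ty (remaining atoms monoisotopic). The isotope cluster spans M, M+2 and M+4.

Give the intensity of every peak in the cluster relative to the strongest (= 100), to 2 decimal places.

57.35 : 100.00 : 37.13

Element Gk pattern (n=1): 0.6510 : 0.3490
Element Ty pattern (n=1): 0.4530 : 0.5470
Convolve the two distributions (both contribute in 2-u steps):
  M: 0.6510×0.4530 = 0.294903
  M+2: 0.6510×0.5470 + 0.3490×0.4530 = 0.514194
  M+4: 0.3490×0.5470 = 0.190903
Scale to base peak (0.514194) = 100: 57.35 : 100.00 : 37.13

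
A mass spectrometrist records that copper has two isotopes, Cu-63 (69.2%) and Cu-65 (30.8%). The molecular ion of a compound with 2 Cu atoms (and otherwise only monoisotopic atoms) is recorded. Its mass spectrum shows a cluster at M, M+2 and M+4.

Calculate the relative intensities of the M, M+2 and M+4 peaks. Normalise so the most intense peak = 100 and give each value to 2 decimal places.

100.00 : 89.02 : 19.81

Each Cu atom is independently Cu-63 (p = 0.692) or Cu-65 (q = 0.308); the cluster is the binomial expansion (p + q)^2.
P(M) = 0.692^2 = 0.478864
P(M+2) = 2 × 0.692^1 × 0.308^1 = 0.426272
P(M+4) = 0.308^2 = 0.094864
The M peak is largest (0.478864); scaling to 100 gives 100.00 : 89.02 : 19.81.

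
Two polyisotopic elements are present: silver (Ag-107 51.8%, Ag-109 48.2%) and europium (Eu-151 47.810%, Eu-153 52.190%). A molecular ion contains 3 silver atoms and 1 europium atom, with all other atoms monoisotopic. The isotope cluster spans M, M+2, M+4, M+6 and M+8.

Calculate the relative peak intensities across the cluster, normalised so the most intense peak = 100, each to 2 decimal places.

Silver pattern (n=3): 0.13899183 : 0.3879965 : 0.3610315 : 0.11198017
Europium pattern (n=1): 0.4781 : 0.5219
Convolve the two distributions (both contribute in 2-u steps):
  M: 0.13899183×0.4781 = 0.066452
  M+2: 0.13899183×0.5219 + 0.3879965×0.4781 = 0.258041
  M+4: 0.3879965×0.5219 + 0.3610315×0.4781 = 0.375105
  M+6: 0.3610315×0.5219 + 0.11198017×0.4781 = 0.241960
  M+8: 0.11198017×0.5219 = 0.058442
Scale to base peak (0.375105) = 100: 17.72 : 68.79 : 100.00 : 64.50 : 15.58

17.72 : 68.79 : 100.00 : 64.50 : 15.58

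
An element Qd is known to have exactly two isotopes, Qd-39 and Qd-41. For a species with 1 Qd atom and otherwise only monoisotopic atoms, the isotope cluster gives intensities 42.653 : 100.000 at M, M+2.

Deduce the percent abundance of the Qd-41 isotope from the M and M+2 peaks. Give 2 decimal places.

70.10%

Let p = fractional abundance of Qd-39. I(M+2)/I(M) = [C(1,1)·p^0·(1−p)] / p^1 = 1·(1−p)/p = 100.000/42.653 = 2.3445
(1−p)/p = 2.3445/1 = 2.3445  ⇒  p = 1/(1 + 2.3445) = 0.2990
Qd-39: 29.90%, Qd-41: 70.10%.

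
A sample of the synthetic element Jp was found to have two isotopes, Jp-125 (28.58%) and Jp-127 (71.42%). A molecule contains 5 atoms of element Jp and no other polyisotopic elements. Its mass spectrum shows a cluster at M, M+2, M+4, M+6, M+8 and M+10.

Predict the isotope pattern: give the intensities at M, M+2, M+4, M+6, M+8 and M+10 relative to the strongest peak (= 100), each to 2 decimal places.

0.51 : 6.41 : 32.03 : 80.03 : 100.00 : 49.98

The 5 Jp atoms are independent, so intensities follow the terms of (0.2858 + 0.7142)^5.
P(M) = 0.2858^5 = 0.001907
P(M+2) = 5 × 0.2858^4 × 0.7142^1 = 0.023825
P(M+4) = 10 × 0.2858^3 × 0.7142^2 = 0.119077
P(M+6) = 10 × 0.2858^2 × 0.7142^3 = 0.297566
P(M+8) = 5 × 0.2858^1 × 0.7142^4 = 0.371802
P(M+10) = 0.7142^5 = 0.185823
The M+8 peak is largest (0.371802); scaling to 100 gives 0.51 : 6.41 : 32.03 : 80.03 : 100.00 : 49.98.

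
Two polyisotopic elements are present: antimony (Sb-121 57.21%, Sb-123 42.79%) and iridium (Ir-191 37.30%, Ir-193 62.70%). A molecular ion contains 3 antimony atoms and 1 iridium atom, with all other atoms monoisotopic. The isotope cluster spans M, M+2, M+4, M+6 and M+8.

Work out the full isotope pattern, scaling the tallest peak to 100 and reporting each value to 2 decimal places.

18.35 : 72.01 : 100.00 : 59.44 : 12.91

Antimony pattern (n=3): 0.18724742 : 0.42015297 : 0.3142518 : 0.07834781
Iridium pattern (n=1): 0.3730 : 0.6270
Convolve the two distributions (both contribute in 2-u steps):
  M: 0.18724742×0.3730 = 0.069843
  M+2: 0.18724742×0.6270 + 0.42015297×0.3730 = 0.274121
  M+4: 0.42015297×0.6270 + 0.3142518×0.3730 = 0.380652
  M+6: 0.3142518×0.6270 + 0.07834781×0.3730 = 0.226260
  M+8: 0.07834781×0.6270 = 0.049124
Scale to base peak (0.380652) = 100: 18.35 : 72.01 : 100.00 : 59.44 : 12.91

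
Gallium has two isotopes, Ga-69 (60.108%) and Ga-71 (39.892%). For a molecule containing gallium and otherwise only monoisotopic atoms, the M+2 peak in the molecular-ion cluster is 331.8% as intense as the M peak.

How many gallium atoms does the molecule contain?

5

With n Ga atoms, P(M+2)/P(M) = C(n,1)·p^(n−1)q / p^n = n·q/p = n · 0.39892/0.60108.
n = 3.318 × 0.60108/0.39892 = 5.00 ≈ 5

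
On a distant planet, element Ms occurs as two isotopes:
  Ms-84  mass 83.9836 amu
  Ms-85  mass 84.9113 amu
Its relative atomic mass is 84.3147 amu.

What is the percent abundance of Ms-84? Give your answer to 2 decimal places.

With x = fraction of Ms-84 (so Ms-85 is 1 − x):
83.9836·x + 84.9113·(1 − x) = 84.3147
(83.9836 − 84.9113)·x = 84.3147 − 84.9113
x = -0.5966 / -0.9277 = 0.64310 → 64.31% Ms-84, 35.69% Ms-85.

64.31%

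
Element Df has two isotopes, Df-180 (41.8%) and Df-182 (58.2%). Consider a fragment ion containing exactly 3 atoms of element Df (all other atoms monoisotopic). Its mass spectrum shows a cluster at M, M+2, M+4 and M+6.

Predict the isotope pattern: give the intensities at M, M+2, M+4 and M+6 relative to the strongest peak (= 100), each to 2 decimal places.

Each Df atom is independently Df-180 (p = 0.418) or Df-182 (q = 0.582); the cluster is the binomial expansion (p + q)^3.
P(M) = 0.418^3 = 0.073035
P(M+2) = 3 × 0.418^2 × 0.582^1 = 0.305068
P(M+4) = 3 × 0.418^1 × 0.582^2 = 0.424760
P(M+6) = 0.582^3 = 0.197137
The M+4 peak is largest (0.424760); scaling to 100 gives 17.19 : 71.82 : 100.00 : 46.41.

17.19 : 71.82 : 100.00 : 46.41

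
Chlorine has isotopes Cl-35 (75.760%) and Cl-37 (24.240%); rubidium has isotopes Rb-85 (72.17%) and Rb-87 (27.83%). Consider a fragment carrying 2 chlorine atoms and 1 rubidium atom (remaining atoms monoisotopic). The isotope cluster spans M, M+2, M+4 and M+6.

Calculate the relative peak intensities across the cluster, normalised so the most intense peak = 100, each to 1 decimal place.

97.5 : 100.0 : 34.0 : 3.8

Chlorine pattern (n=2): 0.57395776 : 0.36728448 : 0.05875776
Rubidium pattern (n=1): 0.7217 : 0.2783
Convolve the two distributions (both contribute in 2-u steps):
  M: 0.57395776×0.7217 = 0.414225
  M+2: 0.57395776×0.2783 + 0.36728448×0.7217 = 0.424802
  M+4: 0.36728448×0.2783 + 0.05875776×0.7217 = 0.144621
  M+6: 0.05875776×0.2783 = 0.016352
Scale to base peak (0.424802) = 100: 97.5 : 100.0 : 34.0 : 3.8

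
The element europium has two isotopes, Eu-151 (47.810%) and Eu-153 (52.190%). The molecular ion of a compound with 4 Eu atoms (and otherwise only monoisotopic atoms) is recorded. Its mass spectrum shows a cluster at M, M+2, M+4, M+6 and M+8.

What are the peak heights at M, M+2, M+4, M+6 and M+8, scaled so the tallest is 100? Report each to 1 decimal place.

14.0 : 61.1 : 100.0 : 72.8 : 19.9

The 4 Eu atoms are independent, so intensities follow the terms of (0.47810 + 0.52190)^4.
P(M) = 0.47810^4 = 0.052249
P(M+2) = 4 × 0.47810^3 × 0.52190^1 = 0.228141
P(M+4) = 6 × 0.47810^2 × 0.52190^2 = 0.373563
P(M+6) = 4 × 0.47810^1 × 0.52190^3 = 0.271857
P(M+8) = 0.52190^4 = 0.074191
The M+4 peak is largest (0.373563); scaling to 100 gives 14.0 : 61.1 : 100.0 : 72.8 : 19.9.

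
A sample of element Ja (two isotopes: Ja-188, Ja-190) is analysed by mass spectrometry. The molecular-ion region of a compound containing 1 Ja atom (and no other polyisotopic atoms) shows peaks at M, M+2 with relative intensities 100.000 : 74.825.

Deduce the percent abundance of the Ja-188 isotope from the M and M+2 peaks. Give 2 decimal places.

If p is the fraction of Ja that is Ja-188, then I(M+2)/I(M) = [C(1,1)·p^0·(1−p)] / p^1 = 1·(1−p)/p = 74.825/100.000 = 0.7483
(1−p)/p = 0.7483/1 = 0.7483  ⇒  p = 1/(1 + 0.7483) = 0.5720
Ja-188: 57.20%, Ja-190: 42.80%.

57.20%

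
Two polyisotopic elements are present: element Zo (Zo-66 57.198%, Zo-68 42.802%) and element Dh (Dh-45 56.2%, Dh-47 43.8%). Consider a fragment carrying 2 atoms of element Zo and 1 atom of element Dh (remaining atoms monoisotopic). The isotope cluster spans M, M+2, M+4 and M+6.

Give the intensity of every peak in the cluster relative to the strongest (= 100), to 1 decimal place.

43.9 : 100.0 : 75.9 : 19.2

Element Zo pattern (n=2): 0.32716112 : 0.48963776 : 0.18320112
Element Dh pattern (n=1): 0.5620 : 0.4380
Convolve the two distributions (both contribute in 2-u steps):
  M: 0.32716112×0.5620 = 0.183865
  M+2: 0.32716112×0.4380 + 0.48963776×0.5620 = 0.418473
  M+4: 0.48963776×0.4380 + 0.18320112×0.5620 = 0.317420
  M+6: 0.18320112×0.4380 = 0.080242
Scale to base peak (0.418473) = 100: 43.9 : 100.0 : 75.9 : 19.2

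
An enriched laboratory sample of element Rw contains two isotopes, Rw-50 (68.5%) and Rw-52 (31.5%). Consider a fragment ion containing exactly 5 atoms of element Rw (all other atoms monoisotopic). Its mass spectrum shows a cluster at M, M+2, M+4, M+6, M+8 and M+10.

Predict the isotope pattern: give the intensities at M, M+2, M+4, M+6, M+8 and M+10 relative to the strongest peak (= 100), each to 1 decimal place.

43.5 : 100.0 : 92.0 : 42.3 : 9.7 : 0.9

Expanding (0.685 + 0.315)^5:
P(M) = 0.685^5 = 0.150818
P(M+2) = 5 × 0.685^4 × 0.315^1 = 0.346771
P(M+4) = 10 × 0.685^3 × 0.315^2 = 0.318928
P(M+6) = 10 × 0.685^2 × 0.315^3 = 0.146660
P(M+8) = 5 × 0.685^1 × 0.315^4 = 0.033721
P(M+10) = 0.315^5 = 0.003101
The M+2 peak is largest (0.346771); scaling to 100 gives 43.5 : 100.0 : 92.0 : 42.3 : 9.7 : 0.9.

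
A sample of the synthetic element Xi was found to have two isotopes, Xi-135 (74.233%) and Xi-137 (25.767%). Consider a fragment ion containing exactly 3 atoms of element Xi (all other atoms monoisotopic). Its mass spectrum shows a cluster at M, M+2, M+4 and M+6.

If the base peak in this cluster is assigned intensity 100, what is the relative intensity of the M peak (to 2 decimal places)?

Term probabilities: M 0.4091, M+2 0.4260, M+4 0.1479, M+6 0.0171. Base peak = M+2.
P(M+2) = C(3,1) × 0.74233^2 × 0.25767^1 = 3 × 0.55105383 × 0.25767 = 0.425970 (base)
P(M) = C(3,0) × 0.74233^3 × 0.25767^0 = 1 × 0.40906379 × 1.0000 = 0.409064
Relative intensity = 0.409064 / 0.425970 × 100 = 96.03

96.03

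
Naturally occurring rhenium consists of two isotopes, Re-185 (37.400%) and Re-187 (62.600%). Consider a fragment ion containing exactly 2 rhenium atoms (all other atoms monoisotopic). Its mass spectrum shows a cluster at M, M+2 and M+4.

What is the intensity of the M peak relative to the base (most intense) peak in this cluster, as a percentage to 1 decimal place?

Binomial terms of (0.37400 + 0.62600)^2: M 0.1399, M+2 0.4682, M+4 0.3919 → M+2 is the base peak.
P(M+2) = C(2,1) × 0.37400^1 × 0.62600^1 = 2 × 0.3740 × 0.6260 = 0.468248 (base)
P(M) = C(2,0) × 0.37400^2 × 0.62600^0 = 1 × 0.139876 × 1.0000 = 0.139876
Relative intensity = 0.139876 / 0.468248 × 100 = 29.9

29.9%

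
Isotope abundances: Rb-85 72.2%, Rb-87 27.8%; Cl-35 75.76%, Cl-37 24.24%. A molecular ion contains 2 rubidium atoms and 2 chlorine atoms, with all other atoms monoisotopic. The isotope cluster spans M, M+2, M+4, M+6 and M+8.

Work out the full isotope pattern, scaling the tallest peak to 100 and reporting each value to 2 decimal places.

Rubidium pattern (n=2): 0.521284 : 0.401432 : 0.077284
Chlorine pattern (n=2): 0.57395776 : 0.36728448 : 0.05875776
Convolve the two distributions (both contribute in 2-u steps):
  M: 0.521284×0.57395776 = 0.299195
  M+2: 0.521284×0.36728448 + 0.401432×0.57395776 = 0.421865
  M+4: 0.521284×0.05875776 + 0.401432×0.36728448 + 0.077284×0.57395776 = 0.222427
  M+6: 0.401432×0.05875776 + 0.077284×0.36728448 = 0.051972
  M+8: 0.077284×0.05875776 = 0.004541
Scale to base peak (0.421865) = 100: 70.92 : 100.00 : 52.72 : 12.32 : 1.08

70.92 : 100.00 : 52.72 : 12.32 : 1.08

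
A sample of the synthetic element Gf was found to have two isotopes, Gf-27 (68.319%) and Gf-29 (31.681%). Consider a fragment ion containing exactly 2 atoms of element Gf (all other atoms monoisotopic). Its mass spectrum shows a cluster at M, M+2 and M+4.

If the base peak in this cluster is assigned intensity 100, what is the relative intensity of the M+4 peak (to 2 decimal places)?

Binomial terms of (0.68319 + 0.31681)^2: M 0.4667, M+2 0.4329, M+4 0.1004 → M is the base peak.
P(M) = C(2,0) × 0.68319^2 × 0.31681^0 = 1 × 0.46674858 × 1.0000 = 0.466749 (base)
P(M+4) = C(2,2) × 0.68319^0 × 0.31681^2 = 1 × 1.0000 × 0.10036858 = 0.100369
Relative intensity = 0.100369 / 0.466749 × 100 = 21.50

21.50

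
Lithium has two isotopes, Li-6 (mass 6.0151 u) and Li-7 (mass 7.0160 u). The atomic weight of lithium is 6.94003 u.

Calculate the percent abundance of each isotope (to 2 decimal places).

Li-6: 7.59%, Li-7: 92.41%

Let x be the fractional abundance of Li-6; then Li-7 has abundance 1 − x.
6.0151·x + 7.0160·(1 − x) = 6.94003
(6.0151 − 7.0160)·x = 6.94003 − 7.0160
x = -0.07597 / -1.0009 = 0.07590 → 7.59% Li-6, 92.41% Li-7.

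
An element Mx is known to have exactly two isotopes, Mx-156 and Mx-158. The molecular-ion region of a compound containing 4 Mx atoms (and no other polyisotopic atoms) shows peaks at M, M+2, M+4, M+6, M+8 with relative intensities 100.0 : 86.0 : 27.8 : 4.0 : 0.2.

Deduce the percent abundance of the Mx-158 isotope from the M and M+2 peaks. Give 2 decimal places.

Let p = fractional abundance of Mx-156. I(M+2)/I(M) = [C(4,1)·p^3·(1−p)] / p^4 = 4·(1−p)/p = 86.0/100.0 = 0.8600
(1−p)/p = 0.8600/4 = 0.2150  ⇒  p = 1/(1 + 0.2150) = 0.8230
Mx-156: 82.30%, Mx-158: 17.70%.

17.70%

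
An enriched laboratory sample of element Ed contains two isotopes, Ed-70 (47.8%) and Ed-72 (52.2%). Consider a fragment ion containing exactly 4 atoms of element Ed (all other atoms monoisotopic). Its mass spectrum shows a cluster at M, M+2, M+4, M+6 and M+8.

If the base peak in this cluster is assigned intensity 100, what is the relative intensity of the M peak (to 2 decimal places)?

(0.478 + 0.522)^4 gives M 0.0522, M+2 0.2280, M+4 0.3735, M+6 0.2720, M+8 0.0742; the largest is M+4.
P(M+4) = C(4,2) × 0.478^2 × 0.522^2 = 6 × 0.228484 × 0.272484 = 0.373549 (base)
P(M) = C(4,0) × 0.478^4 × 0.522^0 = 1 × 0.05220494 × 1.0000 = 0.052205
Relative intensity = 0.052205 / 0.373549 × 100 = 13.98

13.98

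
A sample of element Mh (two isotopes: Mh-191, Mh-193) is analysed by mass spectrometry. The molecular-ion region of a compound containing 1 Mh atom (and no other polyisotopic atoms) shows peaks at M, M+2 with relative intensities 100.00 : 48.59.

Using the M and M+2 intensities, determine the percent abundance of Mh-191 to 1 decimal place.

Write p for the Mh-191 fraction. I(M+2)/I(M) = [C(1,1)·p^0·(1−p)] / p^1 = 1·(1−p)/p = 48.59/100.00 = 0.4859
(1−p)/p = 0.4859/1 = 0.4859  ⇒  p = 1/(1 + 0.4859) = 0.6730
Mh-191: 67.3%, Mh-193: 32.7%.

67.3%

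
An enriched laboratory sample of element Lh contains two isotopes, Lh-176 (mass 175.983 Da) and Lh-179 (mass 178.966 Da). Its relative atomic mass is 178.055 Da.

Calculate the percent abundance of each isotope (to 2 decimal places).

Lh-176: 30.54%, Lh-179: 69.46%

Writing the weighted mean with unknown fraction x of Lh-176:
175.983·x + 178.966·(1 − x) = 178.055
(175.983 − 178.966)·x = 178.055 − 178.966
x = -0.911 / -2.983 = 0.30540 → 30.54% Lh-176, 69.46% Lh-179.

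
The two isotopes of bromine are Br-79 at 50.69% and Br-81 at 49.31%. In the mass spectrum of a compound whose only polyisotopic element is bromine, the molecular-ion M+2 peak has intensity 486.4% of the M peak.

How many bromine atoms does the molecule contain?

5

For n independent Br atoms, I(M+2)/I(M) = n · (abundance Br-81) / (abundance Br-79) = n · 0.4931/0.5069.
n = 4.864 × 0.5069/0.4931 = 5.00 ≈ 5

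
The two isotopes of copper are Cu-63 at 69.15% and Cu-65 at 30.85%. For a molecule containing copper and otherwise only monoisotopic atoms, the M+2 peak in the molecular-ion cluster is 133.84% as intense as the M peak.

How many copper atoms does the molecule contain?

3

The M+2/M ratio from n Cu atoms is n · q/p = n · 0.3085/0.6915.
n = 1.3384 × 0.6915/0.3085 = 3.00 ≈ 3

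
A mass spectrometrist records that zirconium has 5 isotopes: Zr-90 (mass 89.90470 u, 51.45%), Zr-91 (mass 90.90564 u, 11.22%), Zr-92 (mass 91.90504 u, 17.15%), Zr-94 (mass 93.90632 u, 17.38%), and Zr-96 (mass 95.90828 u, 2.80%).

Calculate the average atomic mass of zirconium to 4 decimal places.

91.2236 u

Ar = Σ fᵢ·mᵢ = 0.5145 × 89.90470 + 0.1122 × 90.90564 + 0.1715 × 91.90504 + 0.1738 × 93.90632 + 0.0280 × 95.90828
= 46.255968 + 10.199613 + 15.761714 + 16.320918 + 2.685432 = 91.223645 u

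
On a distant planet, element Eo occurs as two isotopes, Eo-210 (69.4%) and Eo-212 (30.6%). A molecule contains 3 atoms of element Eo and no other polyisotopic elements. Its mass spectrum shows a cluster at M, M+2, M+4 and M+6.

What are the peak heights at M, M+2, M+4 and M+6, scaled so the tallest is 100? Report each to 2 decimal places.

75.60 : 100.00 : 44.09 : 6.48

Expanding (0.694 + 0.306)^3:
P(M) = 0.694^3 = 0.334255
P(M+2) = 3 × 0.694^2 × 0.306^1 = 0.442142
P(M+4) = 3 × 0.694^1 × 0.306^2 = 0.194950
P(M+6) = 0.306^3 = 0.028653
The M+2 peak is largest (0.442142); scaling to 100 gives 75.60 : 100.00 : 44.09 : 6.48.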